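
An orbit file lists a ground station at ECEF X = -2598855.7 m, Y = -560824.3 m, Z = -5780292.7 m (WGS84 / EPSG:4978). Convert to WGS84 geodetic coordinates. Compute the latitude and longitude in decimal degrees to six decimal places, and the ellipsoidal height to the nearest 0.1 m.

lat -65.445400°, lon -167.822500°, h 1946.7 m

λ = atan2(Y, X) = -167.82250013°; p = √(X²+Y²) = 2658679.2 m.
Bowring's method on WGS84 (a = 6378137 m, b = 6356752.314 m) gives φ = -65.44540010°, h = 1946.704 m.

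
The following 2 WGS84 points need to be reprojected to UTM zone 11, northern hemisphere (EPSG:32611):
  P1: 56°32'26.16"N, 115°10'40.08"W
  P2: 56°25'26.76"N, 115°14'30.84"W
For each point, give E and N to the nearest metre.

UTM zone 11N: λ₀ = -117°, k₀ = 0.9996.
P1 (56.5406°, -115.1778°) → (612047.757, 6267736.225) m.
P2 (56.4241°, -115.2419°) → (608438.490, 6254668.691) m.

P1: E 612048 m, N 6267736 m; P2: E 608438 m, N 6254669 m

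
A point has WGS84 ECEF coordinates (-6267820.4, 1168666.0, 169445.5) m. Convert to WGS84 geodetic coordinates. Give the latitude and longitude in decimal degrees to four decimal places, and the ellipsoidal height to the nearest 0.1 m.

λ = atan2(Y, X) = 169.43820028°; p = √(X²+Y²) = 6375841.3 m.
Bowring's method on WGS84 (a = 6378137 m, b = 6356752.314 m) gives φ = 1.53259955°, h = -29.282 m.

lat 1.5326°, lon 169.4382°, h -29.3 m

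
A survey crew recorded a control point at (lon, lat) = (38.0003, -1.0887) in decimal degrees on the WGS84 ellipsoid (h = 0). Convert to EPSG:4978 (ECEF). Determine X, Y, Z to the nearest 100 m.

X 5025100 m, Y 3926100 m, Z -120400 m

WGS84: a = 6378137 m, e² = 0.006694380; N(φ) = a/√(1−e²sin²φ) = 6378144.707 m.
X = (N+h)·cosφ·cosλ = 5025118.753 m; Y = (N+h)·cosφ·sinλ = 3926095.425 m; Z = (N(1−e²)+h)·sinφ = -120375.116 m.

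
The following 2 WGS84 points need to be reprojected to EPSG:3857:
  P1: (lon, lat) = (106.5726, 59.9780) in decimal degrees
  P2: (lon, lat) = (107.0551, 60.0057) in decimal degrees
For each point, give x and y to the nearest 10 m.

Web Mercator: x = R·λ, y = R·ln tan(π/4+φ/2), R = 6378137 m.
P1 (59.9780°, 106.5726°) → (11863607.565, 8394841.460) m.
P2 (60.0057°, 107.0551°) → (11917319.219, 8401007.041) m.

P1: x 11863610 m, y 8394840 m; P2: x 11917320 m, y 8401010 m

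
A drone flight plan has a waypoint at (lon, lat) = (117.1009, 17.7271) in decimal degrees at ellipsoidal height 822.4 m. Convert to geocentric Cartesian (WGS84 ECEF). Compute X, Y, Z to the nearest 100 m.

X -2768900 m, Y 5410600 m, Z 1929900 m

WGS84: a = 6378137 m, e² = 0.006694380; N(φ) = a/√(1−e²sin²φ) = 6380117.178 m.
X = (N+h)·cosφ·cosλ = -2768867.381 m; Y = (N+h)·cosφ·sinλ = 5410631.720 m; Z = (N(1−e²)+h)·sinφ = 1929886.808 m.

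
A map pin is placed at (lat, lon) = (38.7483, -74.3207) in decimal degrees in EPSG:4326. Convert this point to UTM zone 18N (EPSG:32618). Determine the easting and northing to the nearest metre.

E 559030 m, N 4289065 m

Zone 18 central meridian λ₀ = 6×18 − 183 = -75°; Δλ = +0.6793°.
Transverse Mercator on WGS84 with k₀ = 0.9996 gives E = 559029.913 m, N = 4289064.794 m.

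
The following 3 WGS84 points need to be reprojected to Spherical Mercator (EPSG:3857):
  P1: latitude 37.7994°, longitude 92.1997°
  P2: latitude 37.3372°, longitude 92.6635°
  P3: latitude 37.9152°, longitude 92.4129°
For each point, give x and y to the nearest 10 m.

P1: x 10263620 m, y 4551130 m; P2: x 10315250 m, y 4486210 m; P3: x 10287360 m, y 4567450 m

Web Mercator: x = R·λ, y = R·ln tan(π/4+φ/2), R = 6378137 m.
P1 (37.7994°, 92.1997°) → (10263623.655, 4551126.390) m.
P2 (37.3372°, 92.6635°) → (10315253.635, 4486212.923) m.
P3 (37.9152°, 92.4129°) → (10287356.971, 4567453.333) m.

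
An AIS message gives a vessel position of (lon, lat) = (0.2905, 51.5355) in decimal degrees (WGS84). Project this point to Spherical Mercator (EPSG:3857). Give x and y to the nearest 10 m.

x 32340 m, y 6716570 m

Web Mercator is spherical with R = a = 6378137 m.
x = R·λ = 6378137 × 0.005070181 = 32338.312 m.
y = R·ln tan(π/4 + φ/2) = 6378137 × 1.053061380 = 6716569.748 m.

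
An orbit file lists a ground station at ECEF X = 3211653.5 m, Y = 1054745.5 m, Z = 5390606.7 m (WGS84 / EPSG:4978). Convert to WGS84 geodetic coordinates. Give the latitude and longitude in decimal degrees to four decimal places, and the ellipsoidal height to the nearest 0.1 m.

lat 58.0814°, lon 18.1808°, h 82.6 m

λ = atan2(Y, X) = 18.18080000°; p = √(X²+Y²) = 3380415.1 m.
Bowring's method on WGS84 (a = 6378137 m, b = 6356752.314 m) gives φ = 58.08139996°, h = 82.574 m.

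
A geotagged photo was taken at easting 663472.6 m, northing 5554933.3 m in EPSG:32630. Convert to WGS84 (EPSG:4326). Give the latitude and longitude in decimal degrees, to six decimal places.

Zone 30N: λ₀ = -3°, k₀ = 0.9996, false easting 500000 m.
Meridian distance M = (N − FN)/k₀ = 5557156.2 m.
Inverse transverse Mercator on WGS84 gives φ = 50.12410030°, λ = -0.71300033°.

lat 50.124100°, lon -0.713000°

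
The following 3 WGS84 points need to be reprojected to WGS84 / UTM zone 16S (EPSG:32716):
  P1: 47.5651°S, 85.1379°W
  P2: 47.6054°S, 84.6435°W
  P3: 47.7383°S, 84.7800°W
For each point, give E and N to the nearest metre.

UTM zone 16S: λ₀ = -87°, k₀ = 0.9996.
P1 (-47.5651°, -85.1379°) → (640065.513, 4730355.155) m.
P2 (-47.6054°, -84.6435°) → (677116.117, 4724865.794) m.
P3 (-47.7383°, -84.7800°) → (666433.877, 4710399.127) m.

P1: E 640066 m, N 4730355 m; P2: E 677116 m, N 4724866 m; P3: E 666434 m, N 4710399 m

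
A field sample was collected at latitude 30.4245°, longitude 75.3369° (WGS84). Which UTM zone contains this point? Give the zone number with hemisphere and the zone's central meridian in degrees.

UTM zone = ⌊(λ + 180)/6⌋ + 1; 75.3369° ∈ [72°, 78°) → zone 43.
Hemisphere: N (φ ≥ 0).
Central meridian λ₀ = 6×43 − 183 = 75°.

Zone 43N, central meridian 75°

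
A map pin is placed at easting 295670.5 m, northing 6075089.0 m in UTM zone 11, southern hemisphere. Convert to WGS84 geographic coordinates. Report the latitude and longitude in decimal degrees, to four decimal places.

lat -35.4467°, lon -119.2513°

Zone 11S: λ₀ = -117°, k₀ = 0.9996, false easting 500000 m, false northing 10000000 m.
Meridian distance M = (N − FN)/k₀ = -3926481.6 m.
Inverse transverse Mercator on WGS84 gives φ = -35.44669987°, λ = -119.25129974°.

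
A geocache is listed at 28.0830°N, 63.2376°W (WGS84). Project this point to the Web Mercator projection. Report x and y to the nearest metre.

Web Mercator is spherical with R = a = 6378137 m.
x = R·λ = 6378137 × -1.103704331 = -7039577.431 m.
y = R·ln tan(π/4 + φ/2) = 6378137 × 0.511033587 = 3259442.227 m.

x -7039577 m, y 3259442 m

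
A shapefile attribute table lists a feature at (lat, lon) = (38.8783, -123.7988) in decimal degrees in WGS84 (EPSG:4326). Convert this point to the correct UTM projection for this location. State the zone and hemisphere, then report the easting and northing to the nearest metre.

Zone 10N: E 430712 m, N 4303575 m

Longitude -123.7988° lies in the 6° band [-126°, -120°), giving zone 10; latitude is north of the equator, so 10N.
Zone 10 central meridian λ₀ = 6×10 − 183 = -123°; Δλ = -0.7988°.
Transverse Mercator on WGS84 with k₀ = 0.9996 gives E = 430711.691 m, N = 4303574.718 m.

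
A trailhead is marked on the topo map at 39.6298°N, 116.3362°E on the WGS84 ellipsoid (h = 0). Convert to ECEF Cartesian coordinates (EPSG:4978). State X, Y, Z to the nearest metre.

X -2182265 m, Y 4408463 m, Z 4046413 m

WGS84: a = 6378137 m, e² = 0.006694380; N(φ) = a/√(1−e²sin²φ) = 6386839.920 m.
X = (N+h)·cosφ·cosλ = -2182264.737 m; Y = (N+h)·cosφ·sinλ = 4408462.745 m; Z = (N(1−e²)+h)·sinφ = 4046413.172 m.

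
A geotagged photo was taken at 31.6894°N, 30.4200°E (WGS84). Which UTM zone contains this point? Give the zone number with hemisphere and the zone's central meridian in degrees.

Zone 36N, central meridian 33°

UTM zone = ⌊(λ + 180)/6⌋ + 1; 30.4200° ∈ [30°, 36°) → zone 36.
Hemisphere: N (φ ≥ 0).
Central meridian λ₀ = 6×36 − 183 = 33°.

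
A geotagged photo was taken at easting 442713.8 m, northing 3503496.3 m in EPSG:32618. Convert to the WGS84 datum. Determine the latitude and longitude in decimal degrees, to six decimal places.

Zone 18N: λ₀ = -75°, k₀ = 0.9996, false easting 500000 m.
Meridian distance M = (N − FN)/k₀ = 3504898.3 m.
Inverse transverse Mercator on WGS84 gives φ = 31.66530005°, λ = -75.60429981°.

lat 31.665300°, lon -75.604300°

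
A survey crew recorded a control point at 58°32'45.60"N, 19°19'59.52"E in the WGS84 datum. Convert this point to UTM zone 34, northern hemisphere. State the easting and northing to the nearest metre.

Zone 34 central meridian λ₀ = 6×34 − 183 = 21°; Δλ = -1.6668°.
Transverse Mercator on WGS84 with k₀ = 0.9996 gives E = 402987.184 m, N = 6490704.538 m.

E 402987 m, N 6490705 m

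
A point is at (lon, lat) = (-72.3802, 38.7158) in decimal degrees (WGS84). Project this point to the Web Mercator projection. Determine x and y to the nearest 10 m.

x -8057330 m, y 4681040 m

Web Mercator is spherical with R = a = 6378137 m.
x = R·λ = 6378137 × -1.263272803 = -8057327.008 m.
y = R·ln tan(π/4 + φ/2) = 6378137 × 0.733920224 = 4681043.735 m.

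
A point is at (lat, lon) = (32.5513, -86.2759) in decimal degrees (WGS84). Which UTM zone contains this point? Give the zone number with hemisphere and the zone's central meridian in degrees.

Zone 16N, central meridian -87°

UTM zone = ⌊(λ + 180)/6⌋ + 1; -86.2759° ∈ [-90°, -84°) → zone 16.
Hemisphere: N (φ ≥ 0).
Central meridian λ₀ = 6×16 − 183 = -87°.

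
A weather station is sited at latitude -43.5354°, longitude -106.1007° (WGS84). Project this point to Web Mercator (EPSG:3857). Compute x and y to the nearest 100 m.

x -11811100 m, y -5393800 m

Web Mercator is spherical with R = a = 6378137 m.
x = R·λ = 6378137 × -1.851806554 = -11811075.897 m.
y = R·ln tan(π/4 + φ/2) = 6378137 × -0.845673827 = -5393823.523 m.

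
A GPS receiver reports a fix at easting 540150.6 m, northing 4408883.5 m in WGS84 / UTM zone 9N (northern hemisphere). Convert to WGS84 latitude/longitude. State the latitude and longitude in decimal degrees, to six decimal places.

Zone 9N: λ₀ = -129°, k₀ = 0.9996, false easting 500000 m.
Meridian distance M = (N − FN)/k₀ = 4410647.8 m.
Inverse transverse Mercator on WGS84 gives φ = 39.82900027°, λ = -128.53079973°.

lat 39.829000°, lon -128.530800°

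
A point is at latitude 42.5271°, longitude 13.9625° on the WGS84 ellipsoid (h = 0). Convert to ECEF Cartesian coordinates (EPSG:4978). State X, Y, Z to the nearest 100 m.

WGS84: a = 6378137 m, e² = 0.006694380; N(φ) = a/√(1−e²sin²φ) = 6387913.574 m.
X = (N+h)·cosφ·cosλ = 4568530.082 m; Y = (N+h)·cosφ·sinλ = 1135887.025 m; Z = (N(1−e²)+h)·sinφ = 4288933.717 m.

X 4568500 m, Y 1135900 m, Z 4288900 m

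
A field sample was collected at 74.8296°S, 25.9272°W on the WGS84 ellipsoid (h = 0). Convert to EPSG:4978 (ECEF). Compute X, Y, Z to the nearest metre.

WGS84: a = 6378137 m, e² = 0.006694380; N(φ) = a/√(1−e²sin²φ) = 6398117.322 m.
X = (N+h)·cosφ·cosλ = 1505806.655 m; Y = (N+h)·cosφ·sinλ = -732064.030 m; Z = (N(1−e²)+h)·sinφ = -6133815.729 m.

X 1505807 m, Y -732064 m, Z -6133816 m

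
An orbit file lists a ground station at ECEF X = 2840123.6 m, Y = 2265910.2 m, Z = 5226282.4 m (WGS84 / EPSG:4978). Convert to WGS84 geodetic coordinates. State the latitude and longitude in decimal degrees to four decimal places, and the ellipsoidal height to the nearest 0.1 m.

lat 55.3734°, lon 38.5836°, h 1417.9 m

λ = atan2(Y, X) = 38.58360014°; p = √(X²+Y²) = 3633270.0 m.
Bowring's method on WGS84 (a = 6378137 m, b = 6356752.314 m) gives φ = 55.37339985°, h = 1417.881 m.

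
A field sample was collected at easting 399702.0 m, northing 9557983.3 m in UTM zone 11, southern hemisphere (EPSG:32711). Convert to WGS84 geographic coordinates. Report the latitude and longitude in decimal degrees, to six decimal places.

Zone 11S: λ₀ = -117°, k₀ = 0.9996, false easting 500000 m, false northing 10000000 m.
Meridian distance M = (N − FN)/k₀ = -442193.6 m.
Inverse transverse Mercator on WGS84 gives φ = -3.99849970°, λ = -117.90350012°.

lat -3.998500°, lon -117.903500°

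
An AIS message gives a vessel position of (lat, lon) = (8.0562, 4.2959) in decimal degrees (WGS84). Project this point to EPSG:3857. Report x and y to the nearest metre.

Web Mercator is spherical with R = a = 6378137 m.
x = R·λ = 6378137 × 0.074977599 = 478217.400 m.
y = R·ln tan(π/4 + φ/2) = 6378137 × 0.141072828 = 899781.826 m.

x 478217 m, y 899782 m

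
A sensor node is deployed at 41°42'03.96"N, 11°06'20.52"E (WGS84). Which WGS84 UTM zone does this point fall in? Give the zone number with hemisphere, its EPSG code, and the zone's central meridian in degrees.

UTM zone = ⌊(λ + 180)/6⌋ + 1; 11.1057° ∈ [6°, 12°) → zone 32.
Hemisphere: N (φ ≥ 0).
Central meridian λ₀ = 6×32 − 183 = 9°.
EPSG code: 32632.

Zone 32N (EPSG:32632), central meridian 9°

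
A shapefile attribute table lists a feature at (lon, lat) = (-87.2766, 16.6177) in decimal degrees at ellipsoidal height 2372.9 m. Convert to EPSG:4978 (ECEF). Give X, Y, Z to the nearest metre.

WGS84: a = 6378137 m, e² = 0.006694380; N(φ) = a/√(1−e²sin²φ) = 6379883.776 m.
X = (N+h)·cosφ·cosλ = 290583.680 m; Y = (N+h)·cosφ·sinλ = -6108789.731 m; Z = (N(1−e²)+h)·sinφ = 1813011.646 m.

X 290584 m, Y -6108790 m, Z 1813012 m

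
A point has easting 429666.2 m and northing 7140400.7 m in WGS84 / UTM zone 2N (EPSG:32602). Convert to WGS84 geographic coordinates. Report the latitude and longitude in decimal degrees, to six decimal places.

lat 64.382100°, lon -172.458001°

Zone 2N: λ₀ = -171°, k₀ = 0.9996, false easting 500000 m.
Meridian distance M = (N − FN)/k₀ = 7143258.0 m.
Inverse transverse Mercator on WGS84 gives φ = 64.38209980°, λ = -172.45800093°.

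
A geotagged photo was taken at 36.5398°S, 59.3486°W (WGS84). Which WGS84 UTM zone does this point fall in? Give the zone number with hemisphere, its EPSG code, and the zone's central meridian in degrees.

UTM zone = ⌊(λ + 180)/6⌋ + 1; -59.3486° ∈ [-60°, -54°) → zone 21.
Hemisphere: S (φ < 0).
Central meridian λ₀ = 6×21 − 183 = -57°.
EPSG code: 32721.

Zone 21S (EPSG:32721), central meridian -57°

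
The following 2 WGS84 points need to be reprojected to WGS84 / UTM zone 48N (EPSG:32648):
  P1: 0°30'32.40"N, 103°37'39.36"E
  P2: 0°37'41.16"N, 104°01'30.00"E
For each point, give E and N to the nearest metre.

P1: E 347278 m, N 56276 m; P2: E 391508 m, N 69434 m

UTM zone 48N: λ₀ = 105°, k₀ = 0.9996.
P1 (0.5090°, 103.6276°) → (347277.526, 56276.059) m.
P2 (0.6281°, 104.0250°) → (391508.116, 69434.070) m.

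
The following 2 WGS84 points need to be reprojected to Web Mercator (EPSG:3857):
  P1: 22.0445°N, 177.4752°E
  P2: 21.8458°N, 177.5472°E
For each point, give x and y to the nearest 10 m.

Web Mercator: x = R·λ, y = R·ln tan(π/4+φ/2), R = 6378137 m.
P1 (22.0445°, 177.4752°) → (19756448.892, 2516868.830) m.
P2 (21.8458°, 177.5472°) → (19764463.896, 2493021.720) m.

P1: x 19756450 m, y 2516870 m; P2: x 19764460 m, y 2493020 m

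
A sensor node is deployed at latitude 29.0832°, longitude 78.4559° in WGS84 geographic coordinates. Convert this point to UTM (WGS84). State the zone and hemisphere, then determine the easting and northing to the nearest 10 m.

Zone 44N: E 252360 m, N 3219880 m

Longitude 78.4559° lies in the 6° band [78°, 84°), giving zone 44; latitude is north of the equator, so 44N.
Zone 44 central meridian λ₀ = 6×44 − 183 = 81°; Δλ = -2.5441°.
Transverse Mercator on WGS84 with k₀ = 0.9996 gives E = 252360.293 m, N = 3219877.088 m.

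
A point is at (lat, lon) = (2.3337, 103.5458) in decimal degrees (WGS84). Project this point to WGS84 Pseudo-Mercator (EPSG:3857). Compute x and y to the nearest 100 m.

x 11526700 m, y 259900 m

Web Mercator is spherical with R = a = 6378137 m.
x = R·λ = 6378137 × 1.807215137 = 11526665.730 m.
y = R·ln tan(π/4 + φ/2) = 6378137 × 0.040742015 = 259858.156 m.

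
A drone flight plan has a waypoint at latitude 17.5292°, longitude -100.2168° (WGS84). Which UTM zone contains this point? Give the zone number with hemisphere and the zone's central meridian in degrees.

UTM zone = ⌊(λ + 180)/6⌋ + 1; -100.2168° ∈ [-102°, -96°) → zone 14.
Hemisphere: N (φ ≥ 0).
Central meridian λ₀ = 6×14 − 183 = -99°.

Zone 14N, central meridian -99°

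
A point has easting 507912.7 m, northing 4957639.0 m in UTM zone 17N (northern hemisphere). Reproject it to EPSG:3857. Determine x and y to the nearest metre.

x -9005747 m, y 5585714 m

Unproject from UTM 17N (λ₀ = -81°) → φ = 44.77210028°, λ = -80.90000014°.
Web Mercator (R = 6378137 m): x = -9005746.821 m, y = 5585714.411 m.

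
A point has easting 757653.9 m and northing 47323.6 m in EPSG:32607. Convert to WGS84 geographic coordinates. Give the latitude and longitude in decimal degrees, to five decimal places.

Zone 7N: λ₀ = -141°, k₀ = 0.9996, false easting 500000 m.
Meridian distance M = (N − FN)/k₀ = 47342.5 m.
Inverse transverse Mercator on WGS84 gives φ = 0.42779963°, λ = -138.68509957°.

lat 0.42780°, lon -138.68510°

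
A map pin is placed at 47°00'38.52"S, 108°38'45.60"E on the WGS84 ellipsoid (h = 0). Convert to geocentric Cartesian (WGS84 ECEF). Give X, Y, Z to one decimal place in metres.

WGS84: a = 6378137 m, e² = 0.006694380; N(φ) = a/√(1−e²sin²φ) = 6389590.784 m.
X = (N+h)·cosφ·cosλ = -1392962.283 m; Y = (N+h)·cosφ·sinλ = 4128137.142 m; Z = (N(1−e²)+h)·sinφ = -4642575.964 m.

X -1392962.3 m, Y 4128137.1 m, Z -4642576.0 m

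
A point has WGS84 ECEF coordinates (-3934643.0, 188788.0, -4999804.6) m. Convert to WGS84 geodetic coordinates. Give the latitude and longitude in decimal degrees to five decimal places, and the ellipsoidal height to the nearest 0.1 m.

lat -51.95360°, lon 177.25300°, h 230.4 m

λ = atan2(Y, X) = 177.25299948°; p = √(X²+Y²) = 3939169.5 m.
Bowring's method on WGS84 (a = 6378137 m, b = 6356752.314 m) gives φ = -51.95359987°, h = 230.394 m.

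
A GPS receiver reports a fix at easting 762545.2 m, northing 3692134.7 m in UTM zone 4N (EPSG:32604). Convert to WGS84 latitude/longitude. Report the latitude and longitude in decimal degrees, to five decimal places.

lat 33.33640°, lon -156.17920°

Zone 4N: λ₀ = -159°, k₀ = 0.9996, false easting 500000 m.
Meridian distance M = (N − FN)/k₀ = 3693612.1 m.
Inverse transverse Mercator on WGS84 gives φ = 33.33639995°, λ = -156.17919987°.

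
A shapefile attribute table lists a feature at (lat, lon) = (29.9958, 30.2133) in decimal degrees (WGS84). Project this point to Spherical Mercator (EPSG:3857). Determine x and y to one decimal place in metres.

Web Mercator is spherical with R = a = 6378137 m.
x = R·λ = 6378137 × 0.527321563 = 3363329.171 m.
y = R·ln tan(π/4 + φ/2) = 6378137 × 0.549221502 = 3503009.984 m.

x 3363329.2 m, y 3503010.0 m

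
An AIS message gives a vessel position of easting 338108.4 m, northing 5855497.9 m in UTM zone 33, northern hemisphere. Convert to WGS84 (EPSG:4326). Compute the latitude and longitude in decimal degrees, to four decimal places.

Zone 33N: λ₀ = 15°, k₀ = 0.9996, false easting 500000 m.
Meridian distance M = (N − FN)/k₀ = 5857841.0 m.
Inverse transverse Mercator on WGS84 gives φ = 52.82490028°, λ = 12.59720061°.

lat 52.8249°, lon 12.5972°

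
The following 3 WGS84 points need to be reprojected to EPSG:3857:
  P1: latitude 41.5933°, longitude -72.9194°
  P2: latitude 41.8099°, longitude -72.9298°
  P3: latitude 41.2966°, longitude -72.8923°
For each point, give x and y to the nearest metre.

Web Mercator: x = R·λ, y = R·ln tan(π/4+φ/2), R = 6378137 m.
P1 (41.5933°, -72.9194°) → (-8117350.477, 5100251.108) m.
P2 (41.8099°, -72.9298°) → (-8118508.200, 5132545.784) m.
P3 (41.2966°, -72.8923°) → (-8114333.719, 5056189.023) m.

P1: x -8117350 m, y 5100251 m; P2: x -8118508 m, y 5132546 m; P3: x -8114334 m, y 5056189 m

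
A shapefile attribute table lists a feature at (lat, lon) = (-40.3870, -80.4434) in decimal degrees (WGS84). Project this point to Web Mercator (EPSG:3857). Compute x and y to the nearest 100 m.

Web Mercator is spherical with R = a = 6378137 m.
x = R·λ = 6378137 × -1.404002191 = -8954918.326 m.
y = R·ln tan(π/4 + φ/2) = 6378137 × -0.771752076 = -4922340.468 m.

x -8954900 m, y -4922300 m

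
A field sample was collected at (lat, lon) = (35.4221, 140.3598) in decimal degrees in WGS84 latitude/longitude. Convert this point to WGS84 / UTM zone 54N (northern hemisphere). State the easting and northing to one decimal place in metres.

E 441881.9 m, N 3920042.2 m

Zone 54 central meridian λ₀ = 6×54 − 183 = 141°; Δλ = -0.6402°.
Transverse Mercator on WGS84 with k₀ = 0.9996 gives E = 441881.873 m, N = 3920042.179 m.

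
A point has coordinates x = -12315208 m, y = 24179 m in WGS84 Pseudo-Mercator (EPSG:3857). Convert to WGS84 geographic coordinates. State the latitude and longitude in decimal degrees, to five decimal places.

lat 0.21720°, lon -110.62940°

R = 6378137 m. λ = x/R = -110.62939574°.
φ = 2·arctan(exp(y/R)) − 90° = 2·arctan(1.00380) − 90° = 0.21720313°.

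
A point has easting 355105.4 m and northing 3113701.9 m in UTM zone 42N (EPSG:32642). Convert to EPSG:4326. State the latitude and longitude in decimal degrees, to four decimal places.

Zone 42N: λ₀ = 69°, k₀ = 0.9996, false easting 500000 m.
Meridian distance M = (N − FN)/k₀ = 3114947.9 m.
Inverse transverse Mercator on WGS84 gives φ = 28.14100011°, λ = 67.52449961°.

lat 28.1410°, lon 67.5245°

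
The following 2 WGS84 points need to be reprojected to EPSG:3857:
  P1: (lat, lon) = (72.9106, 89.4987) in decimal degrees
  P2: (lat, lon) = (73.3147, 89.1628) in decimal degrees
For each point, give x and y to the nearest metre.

Web Mercator: x = R·λ, y = R·ln tan(π/4+φ/2), R = 6378137 m.
P1 (72.9106°, 89.4987°) → (9962949.711, 12089525.735) m.
P2 (73.3147°, 89.1628°) → (9925557.494, 12244388.821) m.

P1: x 9962950 m, y 12089526 m; P2: x 9925557 m, y 12244389 m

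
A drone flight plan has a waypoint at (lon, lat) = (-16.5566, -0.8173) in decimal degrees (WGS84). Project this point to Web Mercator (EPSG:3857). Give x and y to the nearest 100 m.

x -1843100 m, y -91000 m

Web Mercator is spherical with R = a = 6378137 m.
x = R·λ = 6378137 × -0.288967183 = -1843072.281 m.
y = R·ln tan(π/4 + φ/2) = 6378137 × -0.014265060 = -90984.505 m.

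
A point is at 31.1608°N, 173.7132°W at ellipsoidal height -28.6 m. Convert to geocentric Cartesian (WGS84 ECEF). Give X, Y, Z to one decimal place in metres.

X -5429911.2 m, Y -598201.6 m, Z 3281147.4 m

WGS84: a = 6378137 m, e² = 0.006694380; N(φ) = a/√(1−e²sin²φ) = 6383860.759 m.
X = (N+h)·cosφ·cosλ = -5429911.229 m; Y = (N+h)·cosφ·sinλ = -598201.604 m; Z = (N(1−e²)+h)·sinφ = 3281147.419 m.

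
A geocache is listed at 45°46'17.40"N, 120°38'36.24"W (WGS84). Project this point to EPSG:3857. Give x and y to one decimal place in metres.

Web Mercator is spherical with R = a = 6378137 m.
x = R·λ = 6378137 × -2.105624551 = -13429961.856 m.
y = R·ln tan(π/4 + φ/2) = 6378137 × 0.900546232 = 5743807.242 m.

x -13429961.9 m, y 5743807.2 m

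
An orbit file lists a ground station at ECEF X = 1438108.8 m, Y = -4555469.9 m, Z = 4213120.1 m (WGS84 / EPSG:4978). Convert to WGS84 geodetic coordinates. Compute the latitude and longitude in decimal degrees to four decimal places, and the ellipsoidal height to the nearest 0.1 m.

λ = atan2(Y, X) = -72.47970007°; p = √(X²+Y²) = 4777076.8 m.
Bowring's method on WGS84 (a = 6378137 m, b = 6356752.314 m) gives φ = 41.60150029°, h = 770.274 m.

lat 41.6015°, lon -72.4797°, h 770.3 m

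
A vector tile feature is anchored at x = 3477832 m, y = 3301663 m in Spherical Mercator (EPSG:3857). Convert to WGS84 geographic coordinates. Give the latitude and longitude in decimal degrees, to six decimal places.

lat 28.417100°, lon 31.241896°

R = 6378137 m. λ = x/R = 31.24189641°.
φ = 2·arctan(exp(y/R)) − 90° = 2·arctan(1.67808) − 90° = 28.41709951°.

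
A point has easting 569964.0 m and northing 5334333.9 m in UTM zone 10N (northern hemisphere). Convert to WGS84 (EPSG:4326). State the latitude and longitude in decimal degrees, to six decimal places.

lat 48.158400°, lon -122.059200°

Zone 10N: λ₀ = -123°, k₀ = 0.9996, false easting 500000 m.
Meridian distance M = (N − FN)/k₀ = 5336468.5 m.
Inverse transverse Mercator on WGS84 gives φ = 48.15839985°, λ = -122.05920010°.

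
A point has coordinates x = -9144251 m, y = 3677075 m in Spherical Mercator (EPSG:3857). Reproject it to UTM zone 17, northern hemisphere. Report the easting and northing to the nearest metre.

E 391154 m, N 3467926 m

Web Mercator inverse (R = 6378137 m) → φ = 31.34069985°, λ = -82.14420435°.
UTM 17N forward: E = 391154.258 m, N = 3467926.370 m.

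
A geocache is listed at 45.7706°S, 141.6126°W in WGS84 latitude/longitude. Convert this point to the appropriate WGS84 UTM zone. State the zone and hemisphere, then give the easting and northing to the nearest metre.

Longitude -141.6126° lies in the 6° band [-144°, -138°), giving zone 7; latitude is south of the equator, so 7S.
Zone 7 central meridian λ₀ = 6×7 − 183 = -141°; Δλ = -0.6126°.
Transverse Mercator on WGS84 with k₀ = 0.9996 gives E = 452369.341 m, N = 4931257.447 m.

Zone 7S: E 452369 m, N 4931257 m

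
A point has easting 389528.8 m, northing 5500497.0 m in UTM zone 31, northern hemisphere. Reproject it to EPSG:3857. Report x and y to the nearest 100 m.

Unproject from UTM 31N (λ₀ = 3°) → φ = 49.64689985°, λ = 1.46969946°.
Web Mercator (R = 6378137 m): x = 163606.196 m, y = 6385348.198 m.

x 163600 m, y 6385300 m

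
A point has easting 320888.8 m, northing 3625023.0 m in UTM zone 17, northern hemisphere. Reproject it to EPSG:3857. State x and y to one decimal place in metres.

Unproject from UTM 17N (λ₀ = -81°) → φ = 32.74849962°, λ = -82.91179947°.
Web Mercator (R = 6378137 m): x = -9229699.298 m, y = 3861968.877 m.

x -9229699.3 m, y 3861968.9 m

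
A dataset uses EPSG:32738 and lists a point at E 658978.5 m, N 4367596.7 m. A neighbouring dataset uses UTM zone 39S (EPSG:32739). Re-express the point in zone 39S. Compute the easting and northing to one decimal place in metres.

E 236393.6 m, N 4363345.9 m

UTM 38S → geographic: φ = -50.82150019°, λ = 47.25710060°.
UTM 39S (λ₀ = 51°) forward: E = 236393.577 m, N = 4363345.930 m.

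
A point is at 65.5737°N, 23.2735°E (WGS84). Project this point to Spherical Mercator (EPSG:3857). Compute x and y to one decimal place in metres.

Web Mercator is spherical with R = a = 6378137 m.
x = R·λ = 6378137 × 0.406199203 = 2590794.169 m.
y = R·ln tan(π/4 + φ/2) = 6378137 × 1.530405387 = 9761135.225 m.

x 2590794.2 m, y 9761135.2 m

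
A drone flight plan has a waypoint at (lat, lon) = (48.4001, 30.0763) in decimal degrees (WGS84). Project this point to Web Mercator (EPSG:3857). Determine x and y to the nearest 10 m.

x 3348080 m, y 6173680 m

Web Mercator is spherical with R = a = 6378137 m.
x = R·λ = 6378137 × 0.524930462 = 3348078.401 m.
y = R·ln tan(π/4 + φ/2) = 6378137 × 0.967943652 = 6173677.219 m.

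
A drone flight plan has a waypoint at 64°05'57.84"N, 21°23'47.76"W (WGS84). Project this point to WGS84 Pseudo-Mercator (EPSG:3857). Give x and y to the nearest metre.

x -2381859 m, y 9375051 m

Web Mercator is spherical with R = a = 6378137 m.
x = R·λ = 6378137 × -0.373441119 = -2381858.617 m.
y = R·ln tan(π/4 + φ/2) = 6378137 × 1.469872898 = 9375050.713 m.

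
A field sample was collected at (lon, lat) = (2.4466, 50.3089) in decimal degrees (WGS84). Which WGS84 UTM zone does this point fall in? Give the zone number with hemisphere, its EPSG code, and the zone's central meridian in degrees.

UTM zone = ⌊(λ + 180)/6⌋ + 1; 2.4466° ∈ [0°, 6°) → zone 31.
Hemisphere: N (φ ≥ 0).
Central meridian λ₀ = 6×31 − 183 = 3°.
EPSG code: 32631.

Zone 31N (EPSG:32631), central meridian 3°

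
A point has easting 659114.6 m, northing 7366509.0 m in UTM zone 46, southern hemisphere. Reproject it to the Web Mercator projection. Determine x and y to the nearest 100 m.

x 10526600 m, y -2729600 m

Unproject from UTM 46S (λ₀ = 93°) → φ = -23.80480036°, λ = 94.56189994°.
Web Mercator (R = 6378137 m): x = 10526582.549 m, y = -2729640.158 m.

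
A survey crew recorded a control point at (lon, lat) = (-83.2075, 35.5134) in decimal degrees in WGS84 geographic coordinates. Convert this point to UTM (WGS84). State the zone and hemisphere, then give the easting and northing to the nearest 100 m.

Longitude -83.2075° lies in the 6° band [-84°, -78°), giving zone 17; latitude is north of the equator, so 17N.
Zone 17 central meridian λ₀ = 6×17 − 183 = -81°; Δλ = -2.2075°.
Transverse Mercator on WGS84 with k₀ = 0.9996 gives E = 299811.997 m, N = 3932220.419 m.

Zone 17N: E 299800 m, N 3932200 m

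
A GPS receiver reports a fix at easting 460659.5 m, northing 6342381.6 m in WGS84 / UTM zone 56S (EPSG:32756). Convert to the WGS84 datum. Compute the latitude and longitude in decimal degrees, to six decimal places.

lat -33.056400°, lon 152.578600°

Zone 56S: λ₀ = 153°, k₀ = 0.9996, false easting 500000 m, false northing 10000000 m.
Meridian distance M = (N − FN)/k₀ = -3659082.0 m.
Inverse transverse Mercator on WGS84 gives φ = -33.05640004°, λ = 152.57860013°.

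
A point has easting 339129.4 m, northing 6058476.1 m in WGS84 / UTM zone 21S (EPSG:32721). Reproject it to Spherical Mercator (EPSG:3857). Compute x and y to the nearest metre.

x -6542914 m, y -4246323 m

Unproject from UTM 21S (λ₀ = -57°) → φ = -35.60440011°, λ = -58.77599962°.
Web Mercator (R = 6378137 m): x = -6542914.349 m, y = -4246323.084 m.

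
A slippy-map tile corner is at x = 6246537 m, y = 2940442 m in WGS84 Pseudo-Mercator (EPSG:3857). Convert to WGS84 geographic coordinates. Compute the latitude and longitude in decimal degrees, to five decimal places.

R = 6378137 m. λ = x/R = 56.11359660°.
φ = 2·arctan(exp(y/R)) − 90° = 2·arctan(1.58569) − 90° = 25.52559898°.

lat 25.52560°, lon 56.11360°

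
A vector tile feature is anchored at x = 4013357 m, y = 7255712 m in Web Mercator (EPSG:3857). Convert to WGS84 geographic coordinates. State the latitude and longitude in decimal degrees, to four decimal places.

lat 54.4493°, lon 36.0526°

R = 6378137 m. λ = x/R = 36.05259934°.
φ = 2·arctan(exp(y/R)) − 90° = 2·arctan(3.11925) − 90° = 54.44930125°.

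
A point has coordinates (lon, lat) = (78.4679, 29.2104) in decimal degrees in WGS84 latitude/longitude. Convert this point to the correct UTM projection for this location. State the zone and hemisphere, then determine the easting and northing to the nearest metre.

Longitude 78.4679° lies in the 6° band [78°, 84°), giving zone 44; latitude is north of the equator, so 44N.
Zone 44 central meridian λ₀ = 6×44 − 183 = 81°; Δλ = -2.5321°.
Transverse Mercator on WGS84 with k₀ = 0.9996 gives E = 253832.463 m, N = 3233952.176 m.

Zone 44N: E 253832 m, N 3233952 m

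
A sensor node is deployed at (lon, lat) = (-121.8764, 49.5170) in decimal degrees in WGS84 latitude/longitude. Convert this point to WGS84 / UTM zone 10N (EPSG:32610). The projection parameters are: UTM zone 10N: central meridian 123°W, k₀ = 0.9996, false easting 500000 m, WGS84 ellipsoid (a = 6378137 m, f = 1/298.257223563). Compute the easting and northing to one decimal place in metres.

Zone 10 central meridian λ₀ = 6×10 − 183 = -123°; Δλ = +1.1236°.
Transverse Mercator on WGS84 with k₀ = 0.9996 gives E = 581328.159 m, N = 5485537.374 m.

E 581328.2 m, N 5485537.4 m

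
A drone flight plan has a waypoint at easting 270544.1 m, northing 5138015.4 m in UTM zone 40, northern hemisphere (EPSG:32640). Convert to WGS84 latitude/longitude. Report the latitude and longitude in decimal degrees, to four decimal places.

Zone 40N: λ₀ = 57°, k₀ = 0.9996, false easting 500000 m.
Meridian distance M = (N − FN)/k₀ = 5140071.4 m.
Inverse transverse Mercator on WGS84 gives φ = 46.35679960°, λ = 54.01739943°.

lat 46.3568°, lon 54.0174°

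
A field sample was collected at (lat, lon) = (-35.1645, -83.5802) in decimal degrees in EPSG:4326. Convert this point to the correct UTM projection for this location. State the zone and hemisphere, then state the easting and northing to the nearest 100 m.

Longitude -83.5802° lies in the 6° band [-84°, -78°), giving zone 17; latitude is south of the equator, so 17S.
Zone 17 central meridian λ₀ = 6×17 − 183 = -81°; Δλ = -2.5802°.
Transverse Mercator on WGS84 with k₀ = 0.9996 gives E = 264997.692 m, N = 6105665.578 m.

Zone 17S: E 265000 m, N 6105700 m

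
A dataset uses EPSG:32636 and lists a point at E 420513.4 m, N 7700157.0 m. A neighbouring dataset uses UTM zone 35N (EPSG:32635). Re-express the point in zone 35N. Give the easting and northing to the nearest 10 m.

UTM 36N → geographic: φ = 69.39890005°, λ = 30.97550091°.
UTM 35N (λ₀ = 27°) forward: E = 656017.697 m, N = 7703911.435 m.

E 656020 m, N 7703910 m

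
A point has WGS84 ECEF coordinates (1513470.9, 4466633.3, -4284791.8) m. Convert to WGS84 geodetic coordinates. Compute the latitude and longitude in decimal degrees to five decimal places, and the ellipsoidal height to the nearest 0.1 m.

lat -42.44820°, lon 71.28160°, h 3439.2 m

λ = atan2(Y, X) = 71.28159992°; p = √(X²+Y²) = 4716079.6 m.
Bowring's method on WGS84 (a = 6378137 m, b = 6356752.314 m) gives φ = -42.44820006°, h = 3439.160 m.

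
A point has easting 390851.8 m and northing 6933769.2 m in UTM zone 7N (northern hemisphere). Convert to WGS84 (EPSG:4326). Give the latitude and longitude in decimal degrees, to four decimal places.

lat 62.5188°, lon -143.1203°

Zone 7N: λ₀ = -141°, k₀ = 0.9996, false easting 500000 m.
Meridian distance M = (N − FN)/k₀ = 6936543.8 m.
Inverse transverse Mercator on WGS84 gives φ = 62.51880043°, λ = -143.12029912°.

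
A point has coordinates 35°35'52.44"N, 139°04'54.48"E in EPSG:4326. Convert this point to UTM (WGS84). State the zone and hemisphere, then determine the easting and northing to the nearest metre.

Longitude 139.0818° lies in the 6° band [138°, 144°), giving zone 54; latitude is north of the equator, so 54N.
Zone 54 central meridian λ₀ = 6×54 − 183 = 141°; Δλ = -1.9182°.
Transverse Mercator on WGS84 with k₀ = 0.9996 gives E = 326233.282 m, N = 3941044.721 m.

Zone 54N: E 326233 m, N 3941045 m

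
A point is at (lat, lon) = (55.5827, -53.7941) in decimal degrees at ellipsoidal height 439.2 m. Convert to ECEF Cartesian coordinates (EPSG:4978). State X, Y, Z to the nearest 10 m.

WGS84: a = 6378137 m, e² = 0.006694380; N(φ) = a/√(1−e²sin²φ) = 6392715.370 m.
X = (N+h)·cosφ·cosλ = 2134462.096 m; Y = (N+h)·cosφ·sinλ = -2915742.592 m; Z = (N(1−e²)+h)·sinφ = 5238683.651 m.

X 2134460 m, Y -2915740 m, Z 5238680 m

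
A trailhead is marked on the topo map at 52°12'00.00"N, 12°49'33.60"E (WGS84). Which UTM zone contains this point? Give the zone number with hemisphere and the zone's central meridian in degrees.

UTM zone = ⌊(λ + 180)/6⌋ + 1; 12.8260° ∈ [12°, 18°) → zone 33.
Hemisphere: N (φ ≥ 0).
Central meridian λ₀ = 6×33 − 183 = 15°.

Zone 33N, central meridian 15°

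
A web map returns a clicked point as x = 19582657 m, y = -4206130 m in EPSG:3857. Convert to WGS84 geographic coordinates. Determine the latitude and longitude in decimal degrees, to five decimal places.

lat -35.31030°, lon 175.91400°

R = 6378137 m. λ = x/R = 175.91400087°.
φ = 2·arctan(exp(y/R)) − 90° = 2·arctan(0.51713) − 90° = -35.31029971°.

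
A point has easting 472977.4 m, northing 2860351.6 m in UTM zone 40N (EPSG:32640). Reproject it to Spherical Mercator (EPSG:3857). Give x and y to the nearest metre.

Unproject from UTM 40N (λ₀ = 57°) → φ = 25.86130018°, λ = 56.73030025°.
Web Mercator (R = 6378137 m): x = 6315188.137 m, y = 2981912.494 m.

x 6315188 m, y 2981912 m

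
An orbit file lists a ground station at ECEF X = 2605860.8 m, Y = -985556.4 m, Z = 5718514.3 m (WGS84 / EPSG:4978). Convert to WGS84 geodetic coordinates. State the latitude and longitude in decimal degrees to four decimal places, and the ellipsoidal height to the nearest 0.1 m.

λ = atan2(Y, X) = -20.71699974°; p = √(X²+Y²) = 2786006.4 m.
Bowring's method on WGS84 (a = 6378137 m, b = 6356752.314 m) gives φ = 64.17630058°, h = 234.313 m.

lat 64.1763°, lon -20.7170°, h 234.3 m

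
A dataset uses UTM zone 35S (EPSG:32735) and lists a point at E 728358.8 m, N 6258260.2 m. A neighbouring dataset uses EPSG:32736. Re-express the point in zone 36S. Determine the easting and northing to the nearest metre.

E 172813 m, N 6255379 m

UTM 35S → geographic: φ = -33.79120032°, λ = 29.46649965°.
UTM 36S (λ₀ = 33°) forward: E = 172812.992 m, N = 6255379.460 m.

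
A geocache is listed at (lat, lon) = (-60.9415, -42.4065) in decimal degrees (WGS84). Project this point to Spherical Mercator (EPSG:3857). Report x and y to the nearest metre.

x -4720670 m, y -8612403 m

Web Mercator is spherical with R = a = 6378137 m.
x = R·λ = 6378137 × -0.740133049 = -4720669.986 m.
y = R·ln tan(π/4 + φ/2) = 6378137 × -1.350300736 = -8612403.085 m.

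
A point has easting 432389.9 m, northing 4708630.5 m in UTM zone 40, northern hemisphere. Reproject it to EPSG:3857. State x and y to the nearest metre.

x 6253573 m, y 5240266 m

Unproject from UTM 40N (λ₀ = 57°) → φ = 42.52709960°, λ = 56.17680060°.
Web Mercator (R = 6378137 m): x = 6253572.837 m, y = 5240266.366 m.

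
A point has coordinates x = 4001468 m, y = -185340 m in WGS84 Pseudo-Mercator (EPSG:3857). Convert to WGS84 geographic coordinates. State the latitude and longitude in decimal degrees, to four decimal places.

lat -1.6647°, lon 35.9458°

R = 6378137 m. λ = x/R = 35.94579863°.
φ = 2·arctan(exp(y/R)) − 90° = 2·arctan(0.97136) − 90° = -1.66470328°.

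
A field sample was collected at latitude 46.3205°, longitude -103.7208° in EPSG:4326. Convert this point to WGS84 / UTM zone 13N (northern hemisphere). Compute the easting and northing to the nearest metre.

E 598478 m, N 5130453 m

Zone 13 central meridian λ₀ = 6×13 − 183 = -105°; Δλ = +1.2792°.
Transverse Mercator on WGS84 with k₀ = 0.9996 gives E = 598477.595 m, N = 5130453.350 m.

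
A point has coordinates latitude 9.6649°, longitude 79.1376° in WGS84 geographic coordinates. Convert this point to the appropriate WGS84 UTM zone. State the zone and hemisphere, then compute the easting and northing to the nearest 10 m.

Longitude 79.1376° lies in the 6° band [78°, 84°), giving zone 44; latitude is north of the equator, so 44N.
Zone 44 central meridian λ₀ = 6×44 − 183 = 81°; Δλ = -1.8624°.
Transverse Mercator on WGS84 with k₀ = 0.9996 gives E = 295649.483 m, N = 1068920.753 m.

Zone 44N: E 295650 m, N 1068920 m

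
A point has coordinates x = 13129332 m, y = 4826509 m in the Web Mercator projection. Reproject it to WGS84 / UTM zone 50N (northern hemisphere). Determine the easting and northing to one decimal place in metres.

Web Mercator inverse (R = 6378137 m) → φ = 39.72810121°, λ = 117.94279606°.
UTM 50N forward: E = 580795.746 m, N = 4398004.711 m.

E 580795.7 m, N 4398004.7 m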